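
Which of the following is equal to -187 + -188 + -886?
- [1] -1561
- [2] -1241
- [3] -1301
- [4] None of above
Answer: 4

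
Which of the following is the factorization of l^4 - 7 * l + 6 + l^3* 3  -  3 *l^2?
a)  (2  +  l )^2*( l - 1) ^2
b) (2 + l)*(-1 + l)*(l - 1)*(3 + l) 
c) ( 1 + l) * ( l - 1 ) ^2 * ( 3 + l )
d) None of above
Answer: b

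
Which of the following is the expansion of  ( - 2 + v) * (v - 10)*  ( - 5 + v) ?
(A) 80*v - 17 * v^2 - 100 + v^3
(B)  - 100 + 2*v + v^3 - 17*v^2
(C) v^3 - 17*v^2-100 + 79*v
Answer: A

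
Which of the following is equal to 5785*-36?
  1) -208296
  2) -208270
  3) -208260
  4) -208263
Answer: 3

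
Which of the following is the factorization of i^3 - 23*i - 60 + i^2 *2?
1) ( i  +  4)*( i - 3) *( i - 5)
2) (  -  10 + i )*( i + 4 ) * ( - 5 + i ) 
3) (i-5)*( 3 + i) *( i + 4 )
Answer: 3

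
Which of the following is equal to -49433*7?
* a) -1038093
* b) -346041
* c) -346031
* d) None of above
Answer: c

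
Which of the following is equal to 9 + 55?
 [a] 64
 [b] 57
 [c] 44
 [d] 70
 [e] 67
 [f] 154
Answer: a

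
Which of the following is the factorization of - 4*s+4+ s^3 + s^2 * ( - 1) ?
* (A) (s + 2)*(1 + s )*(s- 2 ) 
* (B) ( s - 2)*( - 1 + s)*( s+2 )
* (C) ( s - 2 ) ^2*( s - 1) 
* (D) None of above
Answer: B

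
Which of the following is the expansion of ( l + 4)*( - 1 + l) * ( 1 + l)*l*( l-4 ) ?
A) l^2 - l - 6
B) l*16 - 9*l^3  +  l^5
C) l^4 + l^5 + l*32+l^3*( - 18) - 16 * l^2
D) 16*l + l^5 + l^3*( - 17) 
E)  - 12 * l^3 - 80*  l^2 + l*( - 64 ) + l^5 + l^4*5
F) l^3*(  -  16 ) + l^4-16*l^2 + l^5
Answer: D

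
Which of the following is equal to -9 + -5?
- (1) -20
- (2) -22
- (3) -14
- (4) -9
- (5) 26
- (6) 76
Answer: 3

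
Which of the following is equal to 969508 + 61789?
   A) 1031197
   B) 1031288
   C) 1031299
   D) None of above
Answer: D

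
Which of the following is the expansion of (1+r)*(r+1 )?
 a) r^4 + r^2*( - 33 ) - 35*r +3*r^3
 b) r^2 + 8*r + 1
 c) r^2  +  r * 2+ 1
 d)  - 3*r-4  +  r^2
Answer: c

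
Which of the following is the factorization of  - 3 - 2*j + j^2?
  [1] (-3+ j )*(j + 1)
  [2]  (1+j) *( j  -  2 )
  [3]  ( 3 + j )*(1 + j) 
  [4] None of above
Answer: 1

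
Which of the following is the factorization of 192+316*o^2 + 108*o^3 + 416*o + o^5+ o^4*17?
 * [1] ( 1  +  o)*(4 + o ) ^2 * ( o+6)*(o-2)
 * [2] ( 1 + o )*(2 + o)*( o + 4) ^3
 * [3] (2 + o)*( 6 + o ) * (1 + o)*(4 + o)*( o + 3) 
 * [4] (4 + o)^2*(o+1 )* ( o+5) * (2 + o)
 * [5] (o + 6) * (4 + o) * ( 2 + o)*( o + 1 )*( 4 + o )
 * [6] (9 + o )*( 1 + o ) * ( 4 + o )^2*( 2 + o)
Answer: 5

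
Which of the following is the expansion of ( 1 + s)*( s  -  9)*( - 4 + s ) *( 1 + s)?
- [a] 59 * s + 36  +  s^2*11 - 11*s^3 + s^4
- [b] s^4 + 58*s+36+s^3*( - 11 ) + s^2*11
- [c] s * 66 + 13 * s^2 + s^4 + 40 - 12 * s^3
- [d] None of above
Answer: a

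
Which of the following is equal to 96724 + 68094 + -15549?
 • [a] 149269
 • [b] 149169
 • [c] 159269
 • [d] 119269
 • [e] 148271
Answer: a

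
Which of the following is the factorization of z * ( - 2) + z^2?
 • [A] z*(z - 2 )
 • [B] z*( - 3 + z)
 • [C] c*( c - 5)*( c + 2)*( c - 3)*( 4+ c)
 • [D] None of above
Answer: A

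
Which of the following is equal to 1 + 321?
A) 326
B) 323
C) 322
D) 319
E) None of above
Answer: C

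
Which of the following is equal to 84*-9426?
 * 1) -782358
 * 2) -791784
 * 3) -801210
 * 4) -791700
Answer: 2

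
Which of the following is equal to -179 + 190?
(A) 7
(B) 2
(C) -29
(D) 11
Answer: D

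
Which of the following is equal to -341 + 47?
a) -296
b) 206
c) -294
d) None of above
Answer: c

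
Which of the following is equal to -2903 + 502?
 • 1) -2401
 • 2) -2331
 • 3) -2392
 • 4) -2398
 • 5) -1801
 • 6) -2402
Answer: 1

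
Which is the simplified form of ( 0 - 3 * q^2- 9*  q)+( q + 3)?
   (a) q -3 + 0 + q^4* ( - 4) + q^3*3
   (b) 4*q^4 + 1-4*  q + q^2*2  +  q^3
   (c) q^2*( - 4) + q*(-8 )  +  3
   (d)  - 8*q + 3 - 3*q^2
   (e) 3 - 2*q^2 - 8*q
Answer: d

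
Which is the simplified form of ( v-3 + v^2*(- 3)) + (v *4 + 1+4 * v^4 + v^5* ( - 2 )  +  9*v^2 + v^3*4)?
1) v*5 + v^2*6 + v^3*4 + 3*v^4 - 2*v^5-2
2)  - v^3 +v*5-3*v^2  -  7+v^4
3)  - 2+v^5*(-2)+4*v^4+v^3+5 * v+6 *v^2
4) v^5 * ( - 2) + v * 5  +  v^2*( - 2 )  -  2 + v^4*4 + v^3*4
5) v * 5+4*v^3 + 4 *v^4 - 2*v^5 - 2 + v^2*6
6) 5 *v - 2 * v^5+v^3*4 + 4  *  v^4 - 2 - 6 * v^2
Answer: 5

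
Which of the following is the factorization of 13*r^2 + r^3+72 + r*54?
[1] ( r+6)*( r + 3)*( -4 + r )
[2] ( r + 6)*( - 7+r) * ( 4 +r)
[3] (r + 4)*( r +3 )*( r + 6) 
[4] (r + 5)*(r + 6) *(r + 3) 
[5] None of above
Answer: 3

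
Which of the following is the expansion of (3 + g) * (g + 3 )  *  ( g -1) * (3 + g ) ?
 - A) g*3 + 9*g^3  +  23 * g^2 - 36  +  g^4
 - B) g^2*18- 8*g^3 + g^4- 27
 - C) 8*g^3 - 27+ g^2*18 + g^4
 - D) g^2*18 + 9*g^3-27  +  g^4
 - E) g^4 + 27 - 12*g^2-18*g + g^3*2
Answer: C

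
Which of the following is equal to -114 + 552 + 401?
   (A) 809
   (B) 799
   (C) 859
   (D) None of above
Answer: D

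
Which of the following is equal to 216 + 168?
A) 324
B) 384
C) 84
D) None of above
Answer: B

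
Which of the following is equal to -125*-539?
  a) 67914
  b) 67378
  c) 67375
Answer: c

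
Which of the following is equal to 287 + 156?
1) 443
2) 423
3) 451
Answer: 1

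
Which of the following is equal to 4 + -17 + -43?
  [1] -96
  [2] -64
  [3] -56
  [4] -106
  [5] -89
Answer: 3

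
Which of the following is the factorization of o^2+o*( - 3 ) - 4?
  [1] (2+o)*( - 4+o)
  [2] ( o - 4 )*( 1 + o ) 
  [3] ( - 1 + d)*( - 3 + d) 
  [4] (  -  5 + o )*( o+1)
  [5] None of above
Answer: 2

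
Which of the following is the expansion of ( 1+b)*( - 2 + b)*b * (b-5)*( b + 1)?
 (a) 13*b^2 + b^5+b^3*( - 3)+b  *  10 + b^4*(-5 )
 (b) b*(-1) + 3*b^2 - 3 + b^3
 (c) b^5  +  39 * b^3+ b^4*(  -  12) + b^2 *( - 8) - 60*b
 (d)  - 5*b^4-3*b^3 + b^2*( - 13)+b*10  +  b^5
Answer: a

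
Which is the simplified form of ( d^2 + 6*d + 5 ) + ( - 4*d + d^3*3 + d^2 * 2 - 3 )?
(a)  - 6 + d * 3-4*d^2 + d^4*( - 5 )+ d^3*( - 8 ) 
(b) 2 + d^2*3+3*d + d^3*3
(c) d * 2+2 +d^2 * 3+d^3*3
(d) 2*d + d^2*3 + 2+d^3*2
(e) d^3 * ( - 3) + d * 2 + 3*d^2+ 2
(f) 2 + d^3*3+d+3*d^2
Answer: c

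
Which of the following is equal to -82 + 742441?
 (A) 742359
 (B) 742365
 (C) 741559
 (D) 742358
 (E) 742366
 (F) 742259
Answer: A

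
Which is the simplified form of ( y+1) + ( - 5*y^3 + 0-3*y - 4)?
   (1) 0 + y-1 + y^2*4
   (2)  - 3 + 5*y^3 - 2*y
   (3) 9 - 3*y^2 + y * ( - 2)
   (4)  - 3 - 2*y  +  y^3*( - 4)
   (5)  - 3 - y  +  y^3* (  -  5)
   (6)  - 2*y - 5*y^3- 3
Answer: 6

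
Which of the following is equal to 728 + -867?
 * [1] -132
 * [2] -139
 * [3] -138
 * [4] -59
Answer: 2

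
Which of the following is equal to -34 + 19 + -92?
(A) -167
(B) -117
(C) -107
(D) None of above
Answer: C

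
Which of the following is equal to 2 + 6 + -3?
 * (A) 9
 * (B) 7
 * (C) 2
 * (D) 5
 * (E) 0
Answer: D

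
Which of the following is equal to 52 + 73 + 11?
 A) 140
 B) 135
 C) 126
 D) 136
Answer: D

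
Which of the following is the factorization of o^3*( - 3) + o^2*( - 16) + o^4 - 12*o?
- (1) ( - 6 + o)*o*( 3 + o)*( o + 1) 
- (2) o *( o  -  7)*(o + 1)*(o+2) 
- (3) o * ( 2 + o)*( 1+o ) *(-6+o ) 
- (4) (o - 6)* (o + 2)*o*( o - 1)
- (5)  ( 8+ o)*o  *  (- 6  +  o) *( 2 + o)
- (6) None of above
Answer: 3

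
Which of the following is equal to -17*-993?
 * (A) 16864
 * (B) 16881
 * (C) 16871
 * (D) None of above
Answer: B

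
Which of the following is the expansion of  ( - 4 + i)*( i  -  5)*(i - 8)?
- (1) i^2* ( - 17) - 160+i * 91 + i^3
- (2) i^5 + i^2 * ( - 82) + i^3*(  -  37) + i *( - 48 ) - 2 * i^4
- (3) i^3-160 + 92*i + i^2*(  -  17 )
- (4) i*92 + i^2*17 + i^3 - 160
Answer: 3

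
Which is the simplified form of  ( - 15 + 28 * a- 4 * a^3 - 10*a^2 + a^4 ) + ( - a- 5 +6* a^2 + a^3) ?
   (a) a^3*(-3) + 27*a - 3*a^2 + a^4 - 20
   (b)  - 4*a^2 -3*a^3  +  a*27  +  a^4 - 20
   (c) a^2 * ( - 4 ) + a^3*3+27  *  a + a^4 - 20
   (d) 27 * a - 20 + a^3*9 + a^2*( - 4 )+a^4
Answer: b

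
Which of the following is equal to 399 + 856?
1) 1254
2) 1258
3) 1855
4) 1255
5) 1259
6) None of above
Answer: 4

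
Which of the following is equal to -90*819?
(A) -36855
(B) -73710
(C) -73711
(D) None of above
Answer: B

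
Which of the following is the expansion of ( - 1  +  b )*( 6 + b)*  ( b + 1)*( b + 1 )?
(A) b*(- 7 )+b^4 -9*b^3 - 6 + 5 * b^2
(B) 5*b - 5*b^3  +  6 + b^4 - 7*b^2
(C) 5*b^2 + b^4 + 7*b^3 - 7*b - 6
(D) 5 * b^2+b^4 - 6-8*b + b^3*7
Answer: C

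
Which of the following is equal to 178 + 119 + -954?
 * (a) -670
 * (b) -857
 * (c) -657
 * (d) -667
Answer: c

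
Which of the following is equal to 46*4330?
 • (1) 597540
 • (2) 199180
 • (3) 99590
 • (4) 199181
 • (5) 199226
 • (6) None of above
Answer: 2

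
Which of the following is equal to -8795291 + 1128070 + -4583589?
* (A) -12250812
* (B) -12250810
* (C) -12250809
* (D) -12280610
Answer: B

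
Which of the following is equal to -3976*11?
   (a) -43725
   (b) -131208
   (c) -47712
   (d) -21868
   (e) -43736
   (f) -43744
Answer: e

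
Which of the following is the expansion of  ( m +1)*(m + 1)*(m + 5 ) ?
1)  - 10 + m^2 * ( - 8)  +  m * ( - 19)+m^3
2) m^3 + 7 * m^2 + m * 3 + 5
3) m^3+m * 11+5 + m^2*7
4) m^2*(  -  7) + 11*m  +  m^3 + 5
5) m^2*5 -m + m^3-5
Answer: 3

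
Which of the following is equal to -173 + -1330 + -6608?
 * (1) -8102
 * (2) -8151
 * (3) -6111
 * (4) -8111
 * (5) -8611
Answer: 4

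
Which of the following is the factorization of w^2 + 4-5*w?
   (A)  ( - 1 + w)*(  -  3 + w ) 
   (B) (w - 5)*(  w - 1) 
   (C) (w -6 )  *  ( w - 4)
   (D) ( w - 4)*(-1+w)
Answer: D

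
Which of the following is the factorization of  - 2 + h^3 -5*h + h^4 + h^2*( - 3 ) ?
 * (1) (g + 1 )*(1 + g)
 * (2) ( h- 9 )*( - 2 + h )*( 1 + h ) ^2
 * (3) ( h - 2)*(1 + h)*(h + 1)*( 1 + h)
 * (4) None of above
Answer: 3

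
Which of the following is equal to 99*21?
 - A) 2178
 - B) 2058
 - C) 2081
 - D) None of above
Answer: D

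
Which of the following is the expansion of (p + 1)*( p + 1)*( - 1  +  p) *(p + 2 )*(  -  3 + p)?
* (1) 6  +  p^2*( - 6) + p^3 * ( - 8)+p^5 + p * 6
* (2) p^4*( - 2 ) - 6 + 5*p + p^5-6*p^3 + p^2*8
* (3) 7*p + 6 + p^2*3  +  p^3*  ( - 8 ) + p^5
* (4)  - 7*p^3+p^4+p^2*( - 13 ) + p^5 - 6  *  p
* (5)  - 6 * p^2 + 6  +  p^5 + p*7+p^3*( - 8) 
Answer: 5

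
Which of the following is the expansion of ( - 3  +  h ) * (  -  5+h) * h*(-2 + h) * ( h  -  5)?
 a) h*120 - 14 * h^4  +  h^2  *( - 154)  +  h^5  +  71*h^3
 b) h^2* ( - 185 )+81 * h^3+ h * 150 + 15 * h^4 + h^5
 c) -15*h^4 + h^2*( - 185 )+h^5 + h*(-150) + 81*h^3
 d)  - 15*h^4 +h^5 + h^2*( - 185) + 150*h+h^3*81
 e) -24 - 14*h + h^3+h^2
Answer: d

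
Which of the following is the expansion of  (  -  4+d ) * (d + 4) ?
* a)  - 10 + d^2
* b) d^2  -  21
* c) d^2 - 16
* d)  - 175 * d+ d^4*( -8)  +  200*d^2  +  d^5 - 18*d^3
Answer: c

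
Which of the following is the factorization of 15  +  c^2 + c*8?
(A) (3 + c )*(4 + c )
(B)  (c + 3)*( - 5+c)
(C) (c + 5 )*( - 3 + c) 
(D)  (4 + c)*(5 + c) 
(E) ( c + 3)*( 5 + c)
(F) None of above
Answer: E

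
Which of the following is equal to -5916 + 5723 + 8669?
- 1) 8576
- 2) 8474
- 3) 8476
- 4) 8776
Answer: 3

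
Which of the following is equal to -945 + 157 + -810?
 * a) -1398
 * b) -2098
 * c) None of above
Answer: c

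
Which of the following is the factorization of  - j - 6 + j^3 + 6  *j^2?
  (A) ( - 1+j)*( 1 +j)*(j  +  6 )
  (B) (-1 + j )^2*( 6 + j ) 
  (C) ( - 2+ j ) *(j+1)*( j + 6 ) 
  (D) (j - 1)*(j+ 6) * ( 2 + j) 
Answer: A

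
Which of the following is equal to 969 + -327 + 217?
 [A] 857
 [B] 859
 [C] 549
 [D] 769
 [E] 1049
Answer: B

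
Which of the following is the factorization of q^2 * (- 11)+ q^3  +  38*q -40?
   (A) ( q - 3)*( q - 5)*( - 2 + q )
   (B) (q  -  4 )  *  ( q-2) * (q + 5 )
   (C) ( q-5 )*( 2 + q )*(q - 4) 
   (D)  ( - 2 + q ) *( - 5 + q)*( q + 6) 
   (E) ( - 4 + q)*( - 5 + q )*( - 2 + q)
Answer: E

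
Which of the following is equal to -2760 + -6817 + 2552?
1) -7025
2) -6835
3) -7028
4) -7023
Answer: 1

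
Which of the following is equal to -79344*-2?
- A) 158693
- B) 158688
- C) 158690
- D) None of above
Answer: B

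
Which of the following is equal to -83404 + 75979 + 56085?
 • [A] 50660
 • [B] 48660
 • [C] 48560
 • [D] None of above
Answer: B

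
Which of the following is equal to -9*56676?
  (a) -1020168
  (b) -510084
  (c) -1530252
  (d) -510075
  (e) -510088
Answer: b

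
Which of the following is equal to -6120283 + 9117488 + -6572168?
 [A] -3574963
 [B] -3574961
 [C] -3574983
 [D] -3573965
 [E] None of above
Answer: A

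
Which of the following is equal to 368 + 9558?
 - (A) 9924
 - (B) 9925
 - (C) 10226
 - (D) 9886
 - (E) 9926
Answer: E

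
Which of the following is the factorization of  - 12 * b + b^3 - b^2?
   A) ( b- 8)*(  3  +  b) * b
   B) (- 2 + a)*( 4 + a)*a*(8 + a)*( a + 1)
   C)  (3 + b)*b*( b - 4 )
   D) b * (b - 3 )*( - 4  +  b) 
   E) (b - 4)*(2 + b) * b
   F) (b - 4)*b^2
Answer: C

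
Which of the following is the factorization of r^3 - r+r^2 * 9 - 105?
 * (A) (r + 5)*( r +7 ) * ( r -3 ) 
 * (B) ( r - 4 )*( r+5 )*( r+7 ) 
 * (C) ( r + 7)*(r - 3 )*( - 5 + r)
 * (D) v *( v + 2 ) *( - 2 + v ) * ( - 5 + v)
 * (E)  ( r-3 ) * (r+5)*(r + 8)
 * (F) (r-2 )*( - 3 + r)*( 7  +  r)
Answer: A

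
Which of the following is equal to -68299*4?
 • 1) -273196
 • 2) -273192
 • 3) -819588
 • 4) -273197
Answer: 1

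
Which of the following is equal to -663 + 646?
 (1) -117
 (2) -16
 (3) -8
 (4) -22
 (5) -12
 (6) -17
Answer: 6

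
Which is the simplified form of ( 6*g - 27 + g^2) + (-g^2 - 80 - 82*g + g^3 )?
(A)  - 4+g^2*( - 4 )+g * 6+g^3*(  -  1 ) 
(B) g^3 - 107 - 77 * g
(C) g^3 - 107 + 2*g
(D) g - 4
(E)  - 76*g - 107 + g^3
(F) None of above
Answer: E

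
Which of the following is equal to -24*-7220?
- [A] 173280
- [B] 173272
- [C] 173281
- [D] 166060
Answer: A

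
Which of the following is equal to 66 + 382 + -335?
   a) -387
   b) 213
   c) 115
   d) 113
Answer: d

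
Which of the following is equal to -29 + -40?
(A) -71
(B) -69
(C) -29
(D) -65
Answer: B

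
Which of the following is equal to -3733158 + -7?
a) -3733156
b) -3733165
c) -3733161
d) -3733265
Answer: b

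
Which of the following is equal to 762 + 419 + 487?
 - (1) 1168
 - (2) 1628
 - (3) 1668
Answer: 3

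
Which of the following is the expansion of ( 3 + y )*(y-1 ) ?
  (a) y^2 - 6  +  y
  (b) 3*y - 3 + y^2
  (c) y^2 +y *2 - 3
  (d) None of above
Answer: c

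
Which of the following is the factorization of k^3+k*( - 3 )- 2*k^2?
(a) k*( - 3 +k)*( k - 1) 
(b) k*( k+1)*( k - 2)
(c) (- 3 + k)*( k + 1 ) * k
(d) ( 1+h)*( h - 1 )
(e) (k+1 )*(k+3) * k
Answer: c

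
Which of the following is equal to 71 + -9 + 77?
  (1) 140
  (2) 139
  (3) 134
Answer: 2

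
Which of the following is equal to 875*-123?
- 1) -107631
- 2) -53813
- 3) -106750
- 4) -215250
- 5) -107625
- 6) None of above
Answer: 5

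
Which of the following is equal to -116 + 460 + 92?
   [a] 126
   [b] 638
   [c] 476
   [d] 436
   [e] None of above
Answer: d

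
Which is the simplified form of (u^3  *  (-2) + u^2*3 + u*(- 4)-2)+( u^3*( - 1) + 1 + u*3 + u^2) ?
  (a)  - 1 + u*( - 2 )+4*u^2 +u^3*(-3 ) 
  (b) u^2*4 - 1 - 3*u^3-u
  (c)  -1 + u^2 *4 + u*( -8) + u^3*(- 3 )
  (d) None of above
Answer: b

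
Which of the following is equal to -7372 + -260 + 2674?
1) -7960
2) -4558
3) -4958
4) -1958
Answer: 3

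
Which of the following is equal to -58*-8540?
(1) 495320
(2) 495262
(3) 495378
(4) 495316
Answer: 1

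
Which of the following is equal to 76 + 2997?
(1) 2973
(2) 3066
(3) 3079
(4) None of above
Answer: 4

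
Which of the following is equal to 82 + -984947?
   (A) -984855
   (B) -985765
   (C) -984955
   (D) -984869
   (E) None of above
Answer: E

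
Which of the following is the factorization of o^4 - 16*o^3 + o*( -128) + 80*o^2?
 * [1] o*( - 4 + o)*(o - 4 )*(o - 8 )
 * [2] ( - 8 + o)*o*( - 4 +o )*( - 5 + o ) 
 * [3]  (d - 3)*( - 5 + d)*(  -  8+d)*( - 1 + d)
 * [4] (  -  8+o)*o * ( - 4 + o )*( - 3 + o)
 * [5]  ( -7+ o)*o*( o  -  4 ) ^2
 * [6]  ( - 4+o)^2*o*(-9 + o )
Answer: 1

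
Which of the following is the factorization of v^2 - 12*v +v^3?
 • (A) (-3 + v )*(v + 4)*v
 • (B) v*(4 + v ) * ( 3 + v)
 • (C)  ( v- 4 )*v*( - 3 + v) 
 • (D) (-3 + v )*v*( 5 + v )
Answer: A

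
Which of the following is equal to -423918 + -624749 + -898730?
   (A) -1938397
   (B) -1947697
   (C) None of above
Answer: C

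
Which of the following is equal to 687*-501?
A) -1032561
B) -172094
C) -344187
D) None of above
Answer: C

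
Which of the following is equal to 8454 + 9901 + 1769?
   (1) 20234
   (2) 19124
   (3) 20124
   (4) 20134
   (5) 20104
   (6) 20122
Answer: 3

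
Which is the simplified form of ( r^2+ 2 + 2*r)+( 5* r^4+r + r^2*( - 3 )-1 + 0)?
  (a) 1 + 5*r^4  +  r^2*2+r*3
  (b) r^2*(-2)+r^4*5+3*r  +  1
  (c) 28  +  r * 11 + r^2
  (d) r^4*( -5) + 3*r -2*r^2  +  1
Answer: b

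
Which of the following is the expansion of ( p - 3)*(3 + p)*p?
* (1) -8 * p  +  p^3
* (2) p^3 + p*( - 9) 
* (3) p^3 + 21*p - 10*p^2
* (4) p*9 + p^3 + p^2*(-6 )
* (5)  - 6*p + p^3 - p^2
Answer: 2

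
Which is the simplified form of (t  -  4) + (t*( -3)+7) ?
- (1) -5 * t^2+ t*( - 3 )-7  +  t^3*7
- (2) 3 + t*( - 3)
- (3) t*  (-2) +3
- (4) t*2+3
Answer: 3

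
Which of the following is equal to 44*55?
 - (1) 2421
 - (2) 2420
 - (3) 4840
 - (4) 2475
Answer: 2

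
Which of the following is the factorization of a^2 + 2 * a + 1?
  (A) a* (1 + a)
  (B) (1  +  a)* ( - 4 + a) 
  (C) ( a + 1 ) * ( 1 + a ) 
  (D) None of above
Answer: C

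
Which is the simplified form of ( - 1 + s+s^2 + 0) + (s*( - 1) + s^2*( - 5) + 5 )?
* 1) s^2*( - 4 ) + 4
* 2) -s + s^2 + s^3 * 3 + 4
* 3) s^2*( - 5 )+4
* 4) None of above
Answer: 1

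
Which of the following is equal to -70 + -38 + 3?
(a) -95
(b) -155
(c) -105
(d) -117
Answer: c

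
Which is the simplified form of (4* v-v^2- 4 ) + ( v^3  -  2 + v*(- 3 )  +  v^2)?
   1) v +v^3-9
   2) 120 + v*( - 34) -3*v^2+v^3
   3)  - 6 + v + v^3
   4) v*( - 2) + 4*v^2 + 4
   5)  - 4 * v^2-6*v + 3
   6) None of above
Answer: 3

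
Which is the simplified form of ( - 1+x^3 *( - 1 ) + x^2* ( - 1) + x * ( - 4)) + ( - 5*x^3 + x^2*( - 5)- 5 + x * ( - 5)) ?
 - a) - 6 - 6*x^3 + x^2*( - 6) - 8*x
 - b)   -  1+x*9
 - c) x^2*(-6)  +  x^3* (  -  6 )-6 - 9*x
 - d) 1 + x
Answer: c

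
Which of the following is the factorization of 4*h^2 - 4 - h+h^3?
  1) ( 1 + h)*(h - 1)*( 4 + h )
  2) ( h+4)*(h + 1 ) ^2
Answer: 1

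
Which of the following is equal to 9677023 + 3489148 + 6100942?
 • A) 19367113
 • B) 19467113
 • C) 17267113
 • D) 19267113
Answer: D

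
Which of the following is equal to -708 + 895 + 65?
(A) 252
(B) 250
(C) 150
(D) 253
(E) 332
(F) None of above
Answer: A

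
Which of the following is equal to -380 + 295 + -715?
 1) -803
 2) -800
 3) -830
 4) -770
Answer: 2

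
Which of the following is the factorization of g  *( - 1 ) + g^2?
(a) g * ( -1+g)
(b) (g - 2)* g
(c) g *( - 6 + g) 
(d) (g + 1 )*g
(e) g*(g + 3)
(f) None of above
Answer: a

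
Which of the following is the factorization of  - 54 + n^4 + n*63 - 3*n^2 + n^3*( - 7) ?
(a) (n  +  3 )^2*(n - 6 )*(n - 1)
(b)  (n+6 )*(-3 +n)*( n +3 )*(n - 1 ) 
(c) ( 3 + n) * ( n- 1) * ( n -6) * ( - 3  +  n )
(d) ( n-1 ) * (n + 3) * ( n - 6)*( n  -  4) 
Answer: c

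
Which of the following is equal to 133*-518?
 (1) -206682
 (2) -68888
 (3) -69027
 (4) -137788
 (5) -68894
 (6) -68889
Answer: 5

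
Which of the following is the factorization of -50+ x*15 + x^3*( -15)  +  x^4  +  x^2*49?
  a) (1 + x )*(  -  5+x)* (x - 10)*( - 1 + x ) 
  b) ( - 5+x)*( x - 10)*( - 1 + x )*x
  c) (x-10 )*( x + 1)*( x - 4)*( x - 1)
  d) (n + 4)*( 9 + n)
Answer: a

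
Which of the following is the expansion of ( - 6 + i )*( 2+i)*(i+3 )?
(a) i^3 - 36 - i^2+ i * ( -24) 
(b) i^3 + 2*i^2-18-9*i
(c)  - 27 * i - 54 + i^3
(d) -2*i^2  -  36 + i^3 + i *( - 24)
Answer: a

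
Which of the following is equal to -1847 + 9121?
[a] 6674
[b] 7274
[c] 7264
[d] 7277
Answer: b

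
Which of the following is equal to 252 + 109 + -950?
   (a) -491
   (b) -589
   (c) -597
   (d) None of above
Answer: b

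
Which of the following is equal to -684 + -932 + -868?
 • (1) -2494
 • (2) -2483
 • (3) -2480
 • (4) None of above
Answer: 4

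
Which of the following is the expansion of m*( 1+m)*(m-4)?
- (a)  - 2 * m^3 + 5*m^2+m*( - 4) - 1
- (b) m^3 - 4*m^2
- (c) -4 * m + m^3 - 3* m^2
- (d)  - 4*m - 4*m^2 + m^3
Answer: c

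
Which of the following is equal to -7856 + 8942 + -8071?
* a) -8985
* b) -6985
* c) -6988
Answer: b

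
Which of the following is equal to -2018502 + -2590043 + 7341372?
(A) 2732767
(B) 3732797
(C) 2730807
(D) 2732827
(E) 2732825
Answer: D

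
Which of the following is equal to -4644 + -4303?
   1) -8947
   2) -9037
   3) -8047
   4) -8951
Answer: 1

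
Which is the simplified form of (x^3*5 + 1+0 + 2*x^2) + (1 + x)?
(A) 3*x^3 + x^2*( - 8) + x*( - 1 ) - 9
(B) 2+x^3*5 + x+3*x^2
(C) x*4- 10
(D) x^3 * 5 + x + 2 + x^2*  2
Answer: D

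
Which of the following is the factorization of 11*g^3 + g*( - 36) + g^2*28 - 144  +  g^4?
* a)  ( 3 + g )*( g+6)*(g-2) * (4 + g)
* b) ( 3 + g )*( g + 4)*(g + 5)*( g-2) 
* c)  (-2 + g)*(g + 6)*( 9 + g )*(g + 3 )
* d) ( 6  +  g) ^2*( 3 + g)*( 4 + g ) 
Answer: a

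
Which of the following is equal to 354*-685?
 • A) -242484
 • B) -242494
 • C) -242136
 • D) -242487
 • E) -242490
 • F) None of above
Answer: E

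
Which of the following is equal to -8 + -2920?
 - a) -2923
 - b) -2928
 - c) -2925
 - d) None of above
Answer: b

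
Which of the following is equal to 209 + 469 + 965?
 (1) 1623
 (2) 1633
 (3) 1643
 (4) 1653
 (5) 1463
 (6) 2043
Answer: 3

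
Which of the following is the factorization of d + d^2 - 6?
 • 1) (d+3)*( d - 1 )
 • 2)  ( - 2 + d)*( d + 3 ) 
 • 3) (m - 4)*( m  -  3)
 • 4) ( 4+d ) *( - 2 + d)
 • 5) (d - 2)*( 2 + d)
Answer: 2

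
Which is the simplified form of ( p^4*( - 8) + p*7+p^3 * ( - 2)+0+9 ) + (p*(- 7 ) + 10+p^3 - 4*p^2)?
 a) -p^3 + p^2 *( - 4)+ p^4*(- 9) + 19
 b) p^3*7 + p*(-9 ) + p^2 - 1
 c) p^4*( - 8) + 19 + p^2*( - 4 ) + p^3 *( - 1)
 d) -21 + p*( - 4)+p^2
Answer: c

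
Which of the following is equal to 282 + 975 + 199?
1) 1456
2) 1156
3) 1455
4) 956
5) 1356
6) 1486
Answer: 1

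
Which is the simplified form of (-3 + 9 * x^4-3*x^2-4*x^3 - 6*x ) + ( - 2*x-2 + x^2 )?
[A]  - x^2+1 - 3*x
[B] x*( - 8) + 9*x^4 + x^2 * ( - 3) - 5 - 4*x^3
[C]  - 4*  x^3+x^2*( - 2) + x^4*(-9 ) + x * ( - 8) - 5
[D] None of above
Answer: D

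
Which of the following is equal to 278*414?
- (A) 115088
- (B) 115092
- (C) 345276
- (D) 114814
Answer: B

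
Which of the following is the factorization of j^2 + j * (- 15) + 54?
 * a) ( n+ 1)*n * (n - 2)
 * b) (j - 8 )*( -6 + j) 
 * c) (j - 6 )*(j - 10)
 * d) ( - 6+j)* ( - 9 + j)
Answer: d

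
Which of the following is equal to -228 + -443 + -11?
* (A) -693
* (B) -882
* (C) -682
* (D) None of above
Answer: C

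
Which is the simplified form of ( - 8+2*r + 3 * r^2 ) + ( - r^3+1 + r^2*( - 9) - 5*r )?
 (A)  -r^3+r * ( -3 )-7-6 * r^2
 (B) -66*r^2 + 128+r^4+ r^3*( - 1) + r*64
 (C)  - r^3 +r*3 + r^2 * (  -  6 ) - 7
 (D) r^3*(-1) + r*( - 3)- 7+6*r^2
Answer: A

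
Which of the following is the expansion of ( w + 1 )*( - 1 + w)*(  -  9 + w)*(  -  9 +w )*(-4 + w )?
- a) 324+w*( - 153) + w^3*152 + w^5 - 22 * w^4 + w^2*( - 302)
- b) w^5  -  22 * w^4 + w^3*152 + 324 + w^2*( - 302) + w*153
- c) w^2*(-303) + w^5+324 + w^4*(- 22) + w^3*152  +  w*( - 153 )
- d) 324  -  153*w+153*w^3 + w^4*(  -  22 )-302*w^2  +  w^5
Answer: a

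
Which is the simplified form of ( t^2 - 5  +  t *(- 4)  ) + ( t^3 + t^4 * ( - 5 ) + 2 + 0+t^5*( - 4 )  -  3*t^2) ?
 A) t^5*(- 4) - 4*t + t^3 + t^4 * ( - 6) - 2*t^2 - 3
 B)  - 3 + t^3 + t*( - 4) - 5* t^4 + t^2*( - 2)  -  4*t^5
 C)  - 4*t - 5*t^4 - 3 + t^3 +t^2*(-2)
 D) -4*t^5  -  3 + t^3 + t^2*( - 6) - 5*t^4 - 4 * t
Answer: B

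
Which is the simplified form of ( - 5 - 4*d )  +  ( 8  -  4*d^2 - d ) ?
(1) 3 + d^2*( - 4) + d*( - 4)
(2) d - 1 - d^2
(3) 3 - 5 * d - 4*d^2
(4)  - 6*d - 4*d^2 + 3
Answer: 3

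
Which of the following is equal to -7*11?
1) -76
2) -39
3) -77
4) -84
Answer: 3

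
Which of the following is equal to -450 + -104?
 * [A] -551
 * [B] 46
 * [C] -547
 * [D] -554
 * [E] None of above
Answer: D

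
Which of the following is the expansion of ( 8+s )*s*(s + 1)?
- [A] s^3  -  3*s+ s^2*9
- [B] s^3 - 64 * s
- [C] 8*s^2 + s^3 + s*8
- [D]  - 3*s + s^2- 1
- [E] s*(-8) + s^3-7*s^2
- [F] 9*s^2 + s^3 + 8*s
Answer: F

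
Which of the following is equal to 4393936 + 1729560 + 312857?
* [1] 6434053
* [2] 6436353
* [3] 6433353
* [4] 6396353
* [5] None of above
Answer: 2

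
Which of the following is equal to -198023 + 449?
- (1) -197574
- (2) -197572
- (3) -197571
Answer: 1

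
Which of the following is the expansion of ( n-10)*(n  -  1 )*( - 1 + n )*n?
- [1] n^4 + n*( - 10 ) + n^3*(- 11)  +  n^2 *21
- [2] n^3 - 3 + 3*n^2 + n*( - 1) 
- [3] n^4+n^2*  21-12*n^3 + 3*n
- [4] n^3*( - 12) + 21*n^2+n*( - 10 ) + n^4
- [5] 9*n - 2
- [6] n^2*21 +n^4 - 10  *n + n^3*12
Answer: 4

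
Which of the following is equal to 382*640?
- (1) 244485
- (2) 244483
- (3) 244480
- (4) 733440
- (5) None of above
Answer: 3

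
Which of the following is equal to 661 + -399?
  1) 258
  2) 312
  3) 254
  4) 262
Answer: 4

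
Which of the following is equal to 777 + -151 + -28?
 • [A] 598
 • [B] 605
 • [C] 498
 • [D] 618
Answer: A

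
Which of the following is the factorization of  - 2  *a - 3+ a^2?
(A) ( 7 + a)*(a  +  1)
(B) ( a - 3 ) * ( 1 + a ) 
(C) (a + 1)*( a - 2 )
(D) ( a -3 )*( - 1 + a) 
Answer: B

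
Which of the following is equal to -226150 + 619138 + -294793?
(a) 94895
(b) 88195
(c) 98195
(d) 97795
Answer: c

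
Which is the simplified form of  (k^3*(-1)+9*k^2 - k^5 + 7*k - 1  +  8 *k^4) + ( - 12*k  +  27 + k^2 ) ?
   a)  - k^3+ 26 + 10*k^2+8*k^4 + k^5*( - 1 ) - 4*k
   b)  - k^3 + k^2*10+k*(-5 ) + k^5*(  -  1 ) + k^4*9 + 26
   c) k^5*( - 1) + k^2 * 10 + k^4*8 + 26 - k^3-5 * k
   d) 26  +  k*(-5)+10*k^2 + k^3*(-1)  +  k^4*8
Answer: c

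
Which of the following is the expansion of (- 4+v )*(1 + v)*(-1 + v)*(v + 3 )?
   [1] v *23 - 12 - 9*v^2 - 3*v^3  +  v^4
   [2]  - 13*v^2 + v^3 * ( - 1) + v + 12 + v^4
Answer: 2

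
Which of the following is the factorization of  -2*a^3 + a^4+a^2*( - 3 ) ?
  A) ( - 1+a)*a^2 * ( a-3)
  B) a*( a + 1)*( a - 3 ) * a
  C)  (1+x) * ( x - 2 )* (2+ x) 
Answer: B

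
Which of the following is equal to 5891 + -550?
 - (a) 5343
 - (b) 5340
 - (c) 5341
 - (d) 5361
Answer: c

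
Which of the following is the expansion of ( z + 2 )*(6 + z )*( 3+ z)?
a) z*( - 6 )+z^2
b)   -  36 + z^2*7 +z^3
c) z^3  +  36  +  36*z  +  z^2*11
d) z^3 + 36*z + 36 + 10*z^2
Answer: c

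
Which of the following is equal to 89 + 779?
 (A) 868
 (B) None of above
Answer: A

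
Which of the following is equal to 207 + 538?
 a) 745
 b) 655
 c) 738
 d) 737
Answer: a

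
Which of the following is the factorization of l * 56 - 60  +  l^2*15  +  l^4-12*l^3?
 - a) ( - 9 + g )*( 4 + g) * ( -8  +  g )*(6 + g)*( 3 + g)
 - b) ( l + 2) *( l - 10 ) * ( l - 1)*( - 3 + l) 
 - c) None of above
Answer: b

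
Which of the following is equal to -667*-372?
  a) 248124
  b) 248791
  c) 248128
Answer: a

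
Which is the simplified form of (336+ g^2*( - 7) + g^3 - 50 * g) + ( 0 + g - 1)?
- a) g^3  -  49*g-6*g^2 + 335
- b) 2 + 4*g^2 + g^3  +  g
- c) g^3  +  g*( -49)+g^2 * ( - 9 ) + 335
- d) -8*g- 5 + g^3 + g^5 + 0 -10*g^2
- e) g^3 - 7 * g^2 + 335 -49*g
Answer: e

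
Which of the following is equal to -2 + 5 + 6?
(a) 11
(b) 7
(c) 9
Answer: c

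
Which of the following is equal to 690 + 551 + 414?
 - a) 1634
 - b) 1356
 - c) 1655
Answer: c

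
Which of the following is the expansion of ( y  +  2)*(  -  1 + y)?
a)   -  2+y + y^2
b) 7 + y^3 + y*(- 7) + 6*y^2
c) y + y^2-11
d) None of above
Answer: a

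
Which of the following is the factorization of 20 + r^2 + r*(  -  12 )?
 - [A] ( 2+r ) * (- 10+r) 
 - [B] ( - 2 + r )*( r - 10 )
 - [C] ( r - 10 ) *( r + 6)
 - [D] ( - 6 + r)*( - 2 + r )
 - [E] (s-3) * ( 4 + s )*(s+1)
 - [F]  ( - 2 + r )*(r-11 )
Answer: B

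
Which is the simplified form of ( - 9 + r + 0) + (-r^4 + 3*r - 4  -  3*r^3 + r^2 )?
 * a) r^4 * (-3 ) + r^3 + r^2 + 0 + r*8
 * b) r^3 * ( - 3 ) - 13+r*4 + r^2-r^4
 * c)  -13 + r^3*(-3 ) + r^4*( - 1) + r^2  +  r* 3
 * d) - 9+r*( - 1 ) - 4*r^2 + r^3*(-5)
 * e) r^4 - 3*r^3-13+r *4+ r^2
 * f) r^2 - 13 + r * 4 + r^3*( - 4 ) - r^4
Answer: b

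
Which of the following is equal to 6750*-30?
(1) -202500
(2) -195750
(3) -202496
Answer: 1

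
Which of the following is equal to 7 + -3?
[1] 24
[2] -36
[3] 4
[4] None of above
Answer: 3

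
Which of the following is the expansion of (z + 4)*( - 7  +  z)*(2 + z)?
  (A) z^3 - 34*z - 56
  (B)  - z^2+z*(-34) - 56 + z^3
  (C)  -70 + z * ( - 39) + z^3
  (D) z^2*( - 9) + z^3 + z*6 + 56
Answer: B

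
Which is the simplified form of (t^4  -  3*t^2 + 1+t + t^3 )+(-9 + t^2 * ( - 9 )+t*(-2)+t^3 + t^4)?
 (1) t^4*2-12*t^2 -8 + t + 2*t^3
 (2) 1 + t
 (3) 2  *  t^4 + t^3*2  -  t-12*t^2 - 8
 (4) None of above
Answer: 3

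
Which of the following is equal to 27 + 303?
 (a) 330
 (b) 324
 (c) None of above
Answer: a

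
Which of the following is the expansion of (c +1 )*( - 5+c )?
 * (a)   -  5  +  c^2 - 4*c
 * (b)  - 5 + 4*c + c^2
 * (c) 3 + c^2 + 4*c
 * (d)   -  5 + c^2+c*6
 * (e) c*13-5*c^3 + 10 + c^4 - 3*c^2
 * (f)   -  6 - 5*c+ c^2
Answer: a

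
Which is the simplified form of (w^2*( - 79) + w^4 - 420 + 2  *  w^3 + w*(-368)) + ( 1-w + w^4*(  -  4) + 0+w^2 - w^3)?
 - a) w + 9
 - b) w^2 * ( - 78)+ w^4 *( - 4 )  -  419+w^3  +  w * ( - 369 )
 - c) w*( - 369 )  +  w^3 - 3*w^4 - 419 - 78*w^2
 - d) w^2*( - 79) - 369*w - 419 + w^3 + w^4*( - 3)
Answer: c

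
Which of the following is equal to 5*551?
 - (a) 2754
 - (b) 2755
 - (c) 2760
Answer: b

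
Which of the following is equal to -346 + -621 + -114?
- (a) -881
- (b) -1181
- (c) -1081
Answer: c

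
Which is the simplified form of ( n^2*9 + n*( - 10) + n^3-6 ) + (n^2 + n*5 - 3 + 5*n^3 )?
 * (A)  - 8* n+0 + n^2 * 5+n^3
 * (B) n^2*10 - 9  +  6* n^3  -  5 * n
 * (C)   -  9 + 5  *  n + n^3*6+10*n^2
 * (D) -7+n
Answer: B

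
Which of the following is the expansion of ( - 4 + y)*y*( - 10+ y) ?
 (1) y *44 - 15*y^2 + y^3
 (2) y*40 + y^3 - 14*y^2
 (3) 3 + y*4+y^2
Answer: 2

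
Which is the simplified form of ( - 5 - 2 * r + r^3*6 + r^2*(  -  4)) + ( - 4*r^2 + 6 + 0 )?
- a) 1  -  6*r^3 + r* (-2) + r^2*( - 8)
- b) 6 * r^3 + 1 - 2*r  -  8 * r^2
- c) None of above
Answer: b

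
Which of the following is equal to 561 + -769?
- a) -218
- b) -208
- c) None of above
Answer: b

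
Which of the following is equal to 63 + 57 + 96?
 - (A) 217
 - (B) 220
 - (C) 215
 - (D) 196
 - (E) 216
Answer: E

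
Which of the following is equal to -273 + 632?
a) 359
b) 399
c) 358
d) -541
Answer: a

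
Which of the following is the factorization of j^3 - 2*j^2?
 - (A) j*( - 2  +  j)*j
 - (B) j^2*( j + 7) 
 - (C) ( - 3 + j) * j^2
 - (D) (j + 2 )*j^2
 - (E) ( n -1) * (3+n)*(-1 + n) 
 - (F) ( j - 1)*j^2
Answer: A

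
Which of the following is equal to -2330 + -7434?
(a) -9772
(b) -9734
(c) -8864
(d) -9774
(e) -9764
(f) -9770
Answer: e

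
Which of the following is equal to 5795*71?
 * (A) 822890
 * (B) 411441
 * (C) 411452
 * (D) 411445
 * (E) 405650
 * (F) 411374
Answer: D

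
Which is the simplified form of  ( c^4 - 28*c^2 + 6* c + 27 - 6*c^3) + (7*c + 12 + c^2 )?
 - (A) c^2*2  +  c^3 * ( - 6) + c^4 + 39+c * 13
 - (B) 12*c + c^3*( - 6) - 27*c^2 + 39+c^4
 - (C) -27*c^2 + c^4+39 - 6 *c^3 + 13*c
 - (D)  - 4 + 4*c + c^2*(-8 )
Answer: C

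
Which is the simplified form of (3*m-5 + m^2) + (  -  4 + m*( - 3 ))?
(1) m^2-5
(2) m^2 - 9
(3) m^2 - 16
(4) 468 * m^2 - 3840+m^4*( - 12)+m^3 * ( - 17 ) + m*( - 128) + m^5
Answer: 2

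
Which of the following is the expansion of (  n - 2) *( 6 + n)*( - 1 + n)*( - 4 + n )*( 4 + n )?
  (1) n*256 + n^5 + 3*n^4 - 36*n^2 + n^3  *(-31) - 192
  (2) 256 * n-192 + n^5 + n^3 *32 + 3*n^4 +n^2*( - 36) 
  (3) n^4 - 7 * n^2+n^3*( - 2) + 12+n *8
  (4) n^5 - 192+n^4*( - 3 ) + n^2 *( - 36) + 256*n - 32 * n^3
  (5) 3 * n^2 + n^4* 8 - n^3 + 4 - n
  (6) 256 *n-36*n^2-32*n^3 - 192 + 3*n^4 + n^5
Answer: 6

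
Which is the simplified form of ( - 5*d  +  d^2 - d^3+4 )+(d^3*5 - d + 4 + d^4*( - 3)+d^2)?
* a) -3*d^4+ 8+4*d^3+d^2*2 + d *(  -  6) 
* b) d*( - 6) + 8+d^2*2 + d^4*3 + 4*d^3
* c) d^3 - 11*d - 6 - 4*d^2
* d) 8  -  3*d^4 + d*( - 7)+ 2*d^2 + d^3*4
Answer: a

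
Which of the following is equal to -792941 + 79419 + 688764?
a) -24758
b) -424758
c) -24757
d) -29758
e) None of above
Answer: a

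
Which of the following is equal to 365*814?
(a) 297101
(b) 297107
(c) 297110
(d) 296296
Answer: c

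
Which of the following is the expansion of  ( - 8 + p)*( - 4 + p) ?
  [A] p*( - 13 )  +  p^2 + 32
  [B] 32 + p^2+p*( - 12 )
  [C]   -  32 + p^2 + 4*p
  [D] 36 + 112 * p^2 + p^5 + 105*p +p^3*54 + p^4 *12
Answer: B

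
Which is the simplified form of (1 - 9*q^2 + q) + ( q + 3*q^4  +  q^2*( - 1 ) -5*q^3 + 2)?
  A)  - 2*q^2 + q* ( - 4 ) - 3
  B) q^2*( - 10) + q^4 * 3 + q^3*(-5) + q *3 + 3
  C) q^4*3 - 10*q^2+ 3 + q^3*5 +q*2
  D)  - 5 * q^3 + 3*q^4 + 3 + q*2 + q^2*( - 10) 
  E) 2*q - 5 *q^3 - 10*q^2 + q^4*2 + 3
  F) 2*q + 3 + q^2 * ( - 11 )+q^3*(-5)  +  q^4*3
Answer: D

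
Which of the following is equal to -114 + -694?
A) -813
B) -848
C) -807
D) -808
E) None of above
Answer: D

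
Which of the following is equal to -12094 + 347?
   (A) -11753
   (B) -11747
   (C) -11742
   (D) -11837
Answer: B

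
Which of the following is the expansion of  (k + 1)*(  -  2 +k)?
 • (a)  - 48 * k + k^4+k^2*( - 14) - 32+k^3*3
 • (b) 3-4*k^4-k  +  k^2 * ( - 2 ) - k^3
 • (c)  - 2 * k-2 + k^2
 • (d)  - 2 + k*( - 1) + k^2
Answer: d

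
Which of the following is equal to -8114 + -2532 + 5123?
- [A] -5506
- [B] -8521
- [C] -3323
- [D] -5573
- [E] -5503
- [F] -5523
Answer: F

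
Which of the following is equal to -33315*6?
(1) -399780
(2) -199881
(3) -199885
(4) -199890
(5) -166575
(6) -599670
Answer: 4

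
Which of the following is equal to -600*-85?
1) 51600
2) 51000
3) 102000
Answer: 2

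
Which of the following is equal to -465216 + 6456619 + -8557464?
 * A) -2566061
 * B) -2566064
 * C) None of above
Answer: A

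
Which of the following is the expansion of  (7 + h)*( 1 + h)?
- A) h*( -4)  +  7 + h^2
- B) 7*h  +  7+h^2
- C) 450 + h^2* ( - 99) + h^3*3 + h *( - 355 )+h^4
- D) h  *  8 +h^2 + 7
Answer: D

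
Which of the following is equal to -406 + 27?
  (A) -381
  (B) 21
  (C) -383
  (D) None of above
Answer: D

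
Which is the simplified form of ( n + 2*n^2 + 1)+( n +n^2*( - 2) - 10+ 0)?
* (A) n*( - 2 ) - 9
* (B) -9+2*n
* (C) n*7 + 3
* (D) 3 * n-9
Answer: B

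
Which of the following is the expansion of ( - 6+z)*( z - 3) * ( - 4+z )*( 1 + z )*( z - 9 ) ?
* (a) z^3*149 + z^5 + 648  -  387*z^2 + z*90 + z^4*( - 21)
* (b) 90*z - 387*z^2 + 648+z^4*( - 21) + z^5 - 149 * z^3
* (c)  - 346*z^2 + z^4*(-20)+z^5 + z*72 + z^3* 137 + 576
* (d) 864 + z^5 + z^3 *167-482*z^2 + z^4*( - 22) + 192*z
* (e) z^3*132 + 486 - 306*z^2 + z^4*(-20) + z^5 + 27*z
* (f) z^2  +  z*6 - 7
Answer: a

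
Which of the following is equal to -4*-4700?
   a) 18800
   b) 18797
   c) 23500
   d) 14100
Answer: a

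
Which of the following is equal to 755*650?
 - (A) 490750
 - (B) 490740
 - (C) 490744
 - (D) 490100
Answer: A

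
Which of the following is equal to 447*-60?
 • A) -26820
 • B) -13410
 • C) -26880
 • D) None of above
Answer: A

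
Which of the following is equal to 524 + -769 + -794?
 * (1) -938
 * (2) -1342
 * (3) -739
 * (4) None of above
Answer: 4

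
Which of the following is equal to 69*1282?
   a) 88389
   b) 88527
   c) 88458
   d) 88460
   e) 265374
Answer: c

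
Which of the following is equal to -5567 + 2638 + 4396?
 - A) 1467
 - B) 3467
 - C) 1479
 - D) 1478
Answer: A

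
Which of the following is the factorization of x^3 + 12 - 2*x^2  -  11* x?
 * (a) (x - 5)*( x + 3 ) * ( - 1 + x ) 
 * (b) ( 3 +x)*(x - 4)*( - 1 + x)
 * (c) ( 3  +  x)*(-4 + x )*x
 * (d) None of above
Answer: b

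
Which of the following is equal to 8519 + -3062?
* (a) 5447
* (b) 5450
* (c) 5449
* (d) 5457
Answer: d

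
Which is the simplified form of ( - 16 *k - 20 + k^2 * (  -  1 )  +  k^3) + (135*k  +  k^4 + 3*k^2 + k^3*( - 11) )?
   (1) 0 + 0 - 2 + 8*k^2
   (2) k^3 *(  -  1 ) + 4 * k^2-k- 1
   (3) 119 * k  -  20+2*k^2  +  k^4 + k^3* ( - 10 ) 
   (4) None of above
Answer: 3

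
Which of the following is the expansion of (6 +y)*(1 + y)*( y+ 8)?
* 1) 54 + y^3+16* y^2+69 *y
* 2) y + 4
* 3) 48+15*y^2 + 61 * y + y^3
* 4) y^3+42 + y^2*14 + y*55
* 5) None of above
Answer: 5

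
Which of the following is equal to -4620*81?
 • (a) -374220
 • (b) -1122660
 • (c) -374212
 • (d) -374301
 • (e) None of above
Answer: a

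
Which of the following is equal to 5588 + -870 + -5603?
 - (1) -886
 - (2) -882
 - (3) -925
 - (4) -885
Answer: 4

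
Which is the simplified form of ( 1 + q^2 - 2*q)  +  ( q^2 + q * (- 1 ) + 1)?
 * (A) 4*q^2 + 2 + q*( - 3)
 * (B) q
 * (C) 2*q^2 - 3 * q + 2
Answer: C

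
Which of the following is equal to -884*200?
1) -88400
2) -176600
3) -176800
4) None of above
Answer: 3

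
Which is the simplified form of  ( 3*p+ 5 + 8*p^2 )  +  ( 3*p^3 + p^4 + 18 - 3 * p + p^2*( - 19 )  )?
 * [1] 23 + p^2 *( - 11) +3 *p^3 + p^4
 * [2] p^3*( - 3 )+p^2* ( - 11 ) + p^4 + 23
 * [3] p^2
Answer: 1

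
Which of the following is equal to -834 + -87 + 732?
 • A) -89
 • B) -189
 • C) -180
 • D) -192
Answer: B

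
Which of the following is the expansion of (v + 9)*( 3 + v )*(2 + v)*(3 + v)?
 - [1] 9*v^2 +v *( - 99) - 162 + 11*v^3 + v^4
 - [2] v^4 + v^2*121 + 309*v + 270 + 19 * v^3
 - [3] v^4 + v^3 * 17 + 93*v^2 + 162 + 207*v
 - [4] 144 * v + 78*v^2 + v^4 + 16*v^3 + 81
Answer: 3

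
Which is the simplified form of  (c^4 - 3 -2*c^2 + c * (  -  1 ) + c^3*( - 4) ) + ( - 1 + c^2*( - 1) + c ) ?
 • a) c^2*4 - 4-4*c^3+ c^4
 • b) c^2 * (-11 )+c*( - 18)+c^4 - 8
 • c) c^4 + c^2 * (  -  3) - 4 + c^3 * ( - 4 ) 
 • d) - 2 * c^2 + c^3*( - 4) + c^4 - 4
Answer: c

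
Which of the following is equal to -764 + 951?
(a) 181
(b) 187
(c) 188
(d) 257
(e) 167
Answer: b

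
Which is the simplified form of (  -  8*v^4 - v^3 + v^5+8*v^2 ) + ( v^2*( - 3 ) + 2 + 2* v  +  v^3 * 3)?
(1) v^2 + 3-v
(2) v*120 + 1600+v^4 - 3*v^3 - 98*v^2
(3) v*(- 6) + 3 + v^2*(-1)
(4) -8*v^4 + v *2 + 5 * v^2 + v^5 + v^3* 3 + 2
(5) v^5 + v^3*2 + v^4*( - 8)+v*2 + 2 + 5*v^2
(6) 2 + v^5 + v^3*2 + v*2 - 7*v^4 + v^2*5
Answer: 5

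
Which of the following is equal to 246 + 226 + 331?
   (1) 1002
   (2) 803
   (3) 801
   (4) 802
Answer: 2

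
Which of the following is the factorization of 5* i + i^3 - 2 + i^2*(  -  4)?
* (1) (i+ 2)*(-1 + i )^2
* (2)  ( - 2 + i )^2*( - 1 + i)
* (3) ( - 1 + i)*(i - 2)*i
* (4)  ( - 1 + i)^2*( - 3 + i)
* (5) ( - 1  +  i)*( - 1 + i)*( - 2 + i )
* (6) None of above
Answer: 5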